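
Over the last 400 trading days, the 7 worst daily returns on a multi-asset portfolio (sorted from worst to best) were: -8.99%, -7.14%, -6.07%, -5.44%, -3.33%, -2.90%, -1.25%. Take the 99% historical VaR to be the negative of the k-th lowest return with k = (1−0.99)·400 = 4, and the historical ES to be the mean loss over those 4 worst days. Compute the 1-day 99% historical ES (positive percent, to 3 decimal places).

The 4 worst returns sum to -27.64%.
ES = −(-27.64%) / 4 = 6.91% ≈ 6.910%.

6.910%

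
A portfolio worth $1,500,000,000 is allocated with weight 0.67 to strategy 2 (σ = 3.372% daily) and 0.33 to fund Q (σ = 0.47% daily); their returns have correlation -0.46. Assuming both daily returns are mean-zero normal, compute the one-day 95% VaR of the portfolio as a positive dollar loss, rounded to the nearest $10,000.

$54,090,000

σ_p² = 0.67²·3.372² + 0.33²·0.47² + 2·-0.46·0.67·0.33·3.372·0.47 = 4.8058 (%²).
σ_p = √4.8058 = 2.192%.
At 95%, z = 1.645.
VaR = 1.645 × 2.192% = 3.606%; on $1,500,000,000 that is $54,090,000.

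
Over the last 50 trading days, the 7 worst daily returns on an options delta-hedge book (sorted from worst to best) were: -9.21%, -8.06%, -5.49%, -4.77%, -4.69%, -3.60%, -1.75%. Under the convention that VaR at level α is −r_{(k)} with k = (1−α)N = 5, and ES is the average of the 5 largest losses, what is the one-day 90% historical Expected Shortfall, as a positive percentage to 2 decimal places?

6.44%

The 5 worst returns sum to -32.22%.
ES = −(-32.22%) / 5 = 6.444% ≈ 6.44%.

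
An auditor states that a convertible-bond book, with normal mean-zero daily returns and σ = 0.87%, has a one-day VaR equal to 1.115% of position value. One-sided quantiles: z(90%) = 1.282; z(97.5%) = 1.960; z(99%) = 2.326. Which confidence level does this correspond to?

Implied z = VaR/σ = 1.115 / 0.87 = 1.282.
This matches z(90%) = 1.282.

90%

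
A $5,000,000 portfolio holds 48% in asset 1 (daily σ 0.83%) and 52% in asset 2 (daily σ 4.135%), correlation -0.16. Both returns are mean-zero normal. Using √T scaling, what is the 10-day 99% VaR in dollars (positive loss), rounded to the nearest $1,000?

$781,000

σ_p = √(0.48²·0.83² + 0.52²·4.135² + 2·-0.16·0.48·0.52·0.83·4.135) = 2.123%.
σ_{10d} = 2.123% × √10 = 6.714%.
z(99%) = 2.326.
VaR = 2.326 × 6.714% = 15.617%; on $5,000,000 that is $780,850.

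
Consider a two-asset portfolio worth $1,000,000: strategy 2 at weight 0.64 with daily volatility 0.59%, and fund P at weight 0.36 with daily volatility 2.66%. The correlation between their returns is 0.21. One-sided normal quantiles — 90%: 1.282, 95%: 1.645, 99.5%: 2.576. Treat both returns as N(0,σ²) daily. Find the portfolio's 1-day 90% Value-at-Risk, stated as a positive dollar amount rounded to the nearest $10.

$14,110

σ_p² = 0.64²·0.59² + 0.36²·2.66² + 2·0.21·0.64·0.36·0.59·2.66 = 1.2114 (%²).
σ_p = √1.2114 = 1.101%.
VaR = 1.282 × 1.101% = 1.411%; on $1,000,000 that is $14,110.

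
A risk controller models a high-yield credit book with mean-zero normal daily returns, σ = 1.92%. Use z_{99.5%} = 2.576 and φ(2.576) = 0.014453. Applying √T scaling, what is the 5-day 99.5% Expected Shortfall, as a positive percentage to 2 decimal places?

12.41%

σ_{5d} = 1.92% × √5 = 4.293%.
ES multiplier = φ(z)/(1−α) = 0.014453/0.005 = 2.891.
ES = 4.293% × 2.891 = 12.411%.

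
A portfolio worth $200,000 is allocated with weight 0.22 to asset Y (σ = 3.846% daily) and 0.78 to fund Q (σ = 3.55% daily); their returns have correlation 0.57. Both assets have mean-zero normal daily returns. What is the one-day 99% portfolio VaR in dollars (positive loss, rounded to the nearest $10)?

$15,470

σ_p² = 0.22²·3.846² + 0.78²·3.55² + 2·0.57·0.22·0.78·3.846·3.55 = 11.0542 (%²).
σ_p = √11.0542 = 3.325%.
At 99%, z = 2.326.
VaR = 2.326 × 3.325% = 7.734%; on $200,000 that is $15,468.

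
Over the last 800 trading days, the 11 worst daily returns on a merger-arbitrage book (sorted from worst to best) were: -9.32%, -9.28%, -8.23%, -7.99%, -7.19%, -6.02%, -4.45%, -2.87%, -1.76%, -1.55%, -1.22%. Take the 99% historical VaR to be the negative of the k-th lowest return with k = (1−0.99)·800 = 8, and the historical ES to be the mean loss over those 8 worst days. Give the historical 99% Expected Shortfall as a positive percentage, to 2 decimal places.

The 8 worst returns sum to -55.35%.
ES = −(-55.35%) / 8 = 6.91875% ≈ 6.92%.

6.92%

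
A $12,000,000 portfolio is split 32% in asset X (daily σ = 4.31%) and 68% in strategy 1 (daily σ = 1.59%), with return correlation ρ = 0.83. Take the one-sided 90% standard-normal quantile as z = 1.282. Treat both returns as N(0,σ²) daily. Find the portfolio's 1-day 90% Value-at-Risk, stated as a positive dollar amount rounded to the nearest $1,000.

σ_p² = 0.32²·4.31² + 0.68²·1.59² + 2·0.83·0.32·0.68·4.31·1.59 = 5.5466 (%²).
σ_p = √5.5466 = 2.355%.
VaR = 1.282 × 2.355% = 3.019%; on $12,000,000 that is $362,280.

$362,000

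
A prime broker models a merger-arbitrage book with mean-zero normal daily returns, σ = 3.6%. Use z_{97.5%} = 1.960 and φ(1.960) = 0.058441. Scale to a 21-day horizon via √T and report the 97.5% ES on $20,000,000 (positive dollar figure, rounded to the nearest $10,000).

$7,710,000

σ_{21d} = 3.6% × √21 = 16.497%.
ES multiplier = φ(z)/(1−α) = 0.058441/0.025 = 2.338.
ES = 16.497% × 2.338 = 38.570%; on $20,000,000: $7,714,000.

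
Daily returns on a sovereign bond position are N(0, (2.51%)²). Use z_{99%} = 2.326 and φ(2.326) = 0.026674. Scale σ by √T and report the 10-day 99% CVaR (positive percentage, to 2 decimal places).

σ_{10d} = 2.51% × √10 = 7.937%.
ES multiplier = φ(z)/(1−α) = 0.026674/0.01 = 2.667.
ES = 7.937% × 2.667 = 21.168%.

21.17%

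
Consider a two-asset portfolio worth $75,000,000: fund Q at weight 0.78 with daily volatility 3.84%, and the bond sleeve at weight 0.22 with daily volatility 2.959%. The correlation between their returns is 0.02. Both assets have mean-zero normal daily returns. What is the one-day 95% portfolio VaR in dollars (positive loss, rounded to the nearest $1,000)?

σ_p² = 0.78²·3.84² + 0.22²·2.959² + 2·0.02·0.78·0.22·3.84·2.959 = 9.4730 (%²).
σ_p = √9.4730 = 3.078%.
At 95%, z = 1.645.
VaR = 1.645 × 3.078% = 5.063%; on $75,000,000 that is $3,797,250.

$3,797,000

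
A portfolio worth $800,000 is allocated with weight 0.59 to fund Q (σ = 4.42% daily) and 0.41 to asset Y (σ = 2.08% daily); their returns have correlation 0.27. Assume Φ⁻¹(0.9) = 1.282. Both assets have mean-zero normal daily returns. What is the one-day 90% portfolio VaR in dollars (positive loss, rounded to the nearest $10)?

$30,300

σ_p² = 0.59²·4.42² + 0.41²·2.08² + 2·0.27·0.59·0.41·4.42·2.08 = 8.7288 (%²).
σ_p = √8.7288 = 2.954%.
VaR = 1.282 × 2.954% = 3.787%; on $800,000 that is $30,296.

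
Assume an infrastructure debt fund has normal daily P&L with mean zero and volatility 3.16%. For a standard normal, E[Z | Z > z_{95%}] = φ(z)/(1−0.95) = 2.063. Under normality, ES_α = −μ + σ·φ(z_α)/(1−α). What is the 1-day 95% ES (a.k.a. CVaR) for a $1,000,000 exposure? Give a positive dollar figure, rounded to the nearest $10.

ES = 3.16% × 2.063 = 6.519%.
On $1,000,000: 0.06519 × $1,000,000 = $65,190.

$65,190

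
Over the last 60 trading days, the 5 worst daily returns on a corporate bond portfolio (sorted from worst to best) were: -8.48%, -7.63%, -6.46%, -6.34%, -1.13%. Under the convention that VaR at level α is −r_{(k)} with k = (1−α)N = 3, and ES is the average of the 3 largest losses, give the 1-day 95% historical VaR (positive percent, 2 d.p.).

k = 3; the 3rd lowest return is -6.46%, so VaR = 6.46%.

6.46%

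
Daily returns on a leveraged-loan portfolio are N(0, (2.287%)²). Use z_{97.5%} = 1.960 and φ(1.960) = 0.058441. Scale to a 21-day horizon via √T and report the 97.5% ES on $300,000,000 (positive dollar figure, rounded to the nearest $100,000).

$73,500,000

σ_{21d} = 2.287% × √21 = 10.480%.
ES multiplier = φ(z)/(1−α) = 0.058441/0.025 = 2.338.
ES = 10.480% × 2.338 = 24.502%; on $300,000,000: $73,506,000.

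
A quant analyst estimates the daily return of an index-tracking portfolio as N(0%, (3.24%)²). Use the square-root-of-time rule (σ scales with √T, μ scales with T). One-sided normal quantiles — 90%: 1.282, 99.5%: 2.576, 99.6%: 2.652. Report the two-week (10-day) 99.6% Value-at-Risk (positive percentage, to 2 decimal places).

27.17%

σ_{10d} = 3.24% × √10 = 10.246%.
VaR = 2.652 × 10.246% = 27.172%.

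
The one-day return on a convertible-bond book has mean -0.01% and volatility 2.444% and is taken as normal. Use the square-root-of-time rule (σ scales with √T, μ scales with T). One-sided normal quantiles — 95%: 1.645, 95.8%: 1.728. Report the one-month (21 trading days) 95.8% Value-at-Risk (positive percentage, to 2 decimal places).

σ_{21d} = 2.444% × √21 = 11.200%; μ_{21d} = 21 × -0.01% = -0.210%.
VaR = −(-0.210%) + 1.728 × 11.200% = 19.564%.

19.56%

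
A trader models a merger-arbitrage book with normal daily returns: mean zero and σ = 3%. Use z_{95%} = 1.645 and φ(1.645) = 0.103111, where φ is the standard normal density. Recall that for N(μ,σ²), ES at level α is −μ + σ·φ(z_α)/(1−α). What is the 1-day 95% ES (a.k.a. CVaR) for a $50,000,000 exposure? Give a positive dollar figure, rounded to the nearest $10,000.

Tail multiplier: φ(z)/(1−α) = 0.103111 / 0.05 = 2.062.
ES = 3% × 2.062 = 6.186%.
On $50,000,000: 0.06186 × $50,000,000 = $3,093,000.

$3,090,000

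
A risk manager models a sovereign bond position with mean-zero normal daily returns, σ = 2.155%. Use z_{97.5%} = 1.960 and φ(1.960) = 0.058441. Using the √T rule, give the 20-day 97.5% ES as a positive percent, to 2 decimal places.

22.53%

σ_{20d} = 2.155% × √20 = 9.637%.
ES multiplier = φ(z)/(1−α) = 0.058441/0.025 = 2.338.
ES = 9.637% × 2.338 = 22.531%.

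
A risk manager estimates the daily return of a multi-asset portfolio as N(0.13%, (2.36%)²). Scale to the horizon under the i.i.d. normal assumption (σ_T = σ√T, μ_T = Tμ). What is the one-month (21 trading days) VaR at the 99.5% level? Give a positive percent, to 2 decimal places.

25.13%

At 99.5%, z = 2.576.
σ_{21d} = 2.36% × √21 = 10.815%; μ_{21d} = 21 × 0.13% = 2.730%.
VaR = −(2.730%) + 2.576 × 10.815% = 25.129%.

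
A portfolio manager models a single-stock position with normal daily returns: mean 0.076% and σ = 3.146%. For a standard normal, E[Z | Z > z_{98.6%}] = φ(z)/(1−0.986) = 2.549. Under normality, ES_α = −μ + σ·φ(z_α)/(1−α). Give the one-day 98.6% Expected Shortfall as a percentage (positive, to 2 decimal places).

7.94%

ES = −(0.076%) + 3.146% × 2.549 = 7.943%.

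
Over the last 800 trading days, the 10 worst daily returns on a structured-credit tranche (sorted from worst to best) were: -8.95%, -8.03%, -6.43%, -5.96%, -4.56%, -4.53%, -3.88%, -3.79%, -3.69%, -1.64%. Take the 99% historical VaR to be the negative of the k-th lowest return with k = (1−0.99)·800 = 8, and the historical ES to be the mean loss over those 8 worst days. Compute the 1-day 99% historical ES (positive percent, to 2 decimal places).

The 8 worst returns sum to -46.13%.
ES = −(-46.13%) / 8 = 5.76625% ≈ 5.77%.

5.77%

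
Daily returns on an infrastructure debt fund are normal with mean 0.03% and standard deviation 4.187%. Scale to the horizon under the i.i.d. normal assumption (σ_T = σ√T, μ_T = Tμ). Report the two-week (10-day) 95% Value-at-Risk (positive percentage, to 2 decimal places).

21.48%

At 95%, z = 1.645.
σ_{10d} = 4.187% × √10 = 13.240%; μ_{10d} = 10 × 0.03% = 0.300%.
VaR = −(0.300%) + 1.645 × 13.240% = 21.480%.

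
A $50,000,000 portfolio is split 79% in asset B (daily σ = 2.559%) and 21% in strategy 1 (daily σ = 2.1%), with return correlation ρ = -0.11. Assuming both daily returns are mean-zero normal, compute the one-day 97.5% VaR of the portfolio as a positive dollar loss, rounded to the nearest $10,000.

σ_p² = 0.79²·2.559² + 0.21²·2.1² + 2·-0.11·0.79·0.21·2.559·2.1 = 4.0853 (%²).
σ_p = √4.0853 = 2.021%.
At 97.5%, z = 1.960.
VaR = 1.960 × 2.021% = 3.961%; on $50,000,000 that is $1,980,500.

$1,980,000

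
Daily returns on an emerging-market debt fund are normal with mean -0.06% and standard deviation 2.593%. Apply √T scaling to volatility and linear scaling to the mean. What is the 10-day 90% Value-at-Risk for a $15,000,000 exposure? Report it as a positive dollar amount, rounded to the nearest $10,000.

At 90%, z = 1.282.
σ_{10d} = 2.593% × √10 = 8.200%; μ_{10d} = 10 × -0.06% = -0.600%.
VaR = −(-0.600%) + 1.282 × 8.200% = 11.112%.
On $15,000,000: 0.11112 × $15,000,000 = $1,666,800.

$1,670,000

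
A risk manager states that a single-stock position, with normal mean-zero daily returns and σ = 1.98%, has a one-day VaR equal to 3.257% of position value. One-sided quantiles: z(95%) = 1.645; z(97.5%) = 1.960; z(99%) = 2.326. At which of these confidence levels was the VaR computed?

95%

Implied z = VaR/σ = 3.257 / 1.98 = 1.645.
This matches z(95%) = 1.645.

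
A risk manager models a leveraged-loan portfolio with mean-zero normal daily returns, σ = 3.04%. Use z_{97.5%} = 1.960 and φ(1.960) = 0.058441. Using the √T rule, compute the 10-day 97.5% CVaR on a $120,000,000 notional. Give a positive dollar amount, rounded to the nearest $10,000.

σ_{10d} = 3.04% × √10 = 9.613%.
ES multiplier = φ(z)/(1−α) = 0.058441/0.025 = 2.338.
ES = 9.613% × 2.338 = 22.475%; on $120,000,000: $26,970,000.

$26,970,000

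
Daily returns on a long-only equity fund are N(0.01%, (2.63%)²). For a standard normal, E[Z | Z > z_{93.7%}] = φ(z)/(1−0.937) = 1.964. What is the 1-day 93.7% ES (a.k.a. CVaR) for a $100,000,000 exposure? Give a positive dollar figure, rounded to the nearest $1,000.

$5,155,000

ES = −(0.01%) + 2.63% × 1.964 = 5.155%.
On $100,000,000: 0.05155 × $100,000,000 = $5,155,000.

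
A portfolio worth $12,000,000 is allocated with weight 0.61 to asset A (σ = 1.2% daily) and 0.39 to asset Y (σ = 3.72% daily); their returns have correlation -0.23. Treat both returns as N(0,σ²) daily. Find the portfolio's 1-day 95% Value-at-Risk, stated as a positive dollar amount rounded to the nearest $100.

$289,600

σ_p² = 0.61²·1.2² + 0.39²·3.72² + 2·-0.23·0.61·0.39·1.2·3.72 = 2.1521 (%²).
σ_p = √2.1521 = 1.467%.
At 95%, z = 1.645.
VaR = 1.645 × 1.467% = 2.413%; on $12,000,000 that is $289,560.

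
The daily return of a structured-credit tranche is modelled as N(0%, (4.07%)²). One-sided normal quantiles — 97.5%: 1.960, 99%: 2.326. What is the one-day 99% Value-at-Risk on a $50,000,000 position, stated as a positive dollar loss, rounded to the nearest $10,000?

$4,730,000

VaR = z·σ = 2.326 × 4.07% = 9.467%.
On $50,000,000: 0.09467 × $50,000,000 = $4,733,500.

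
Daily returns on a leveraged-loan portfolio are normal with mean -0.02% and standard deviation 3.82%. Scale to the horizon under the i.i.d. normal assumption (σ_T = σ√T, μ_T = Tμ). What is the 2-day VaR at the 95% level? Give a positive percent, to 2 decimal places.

8.93%

At 95%, z = 1.645.
σ_{2d} = 3.82% × √2 = 5.402%; μ_{2d} = 2 × -0.02% = -0.040%.
VaR = −(-0.040%) + 1.645 × 5.402% = 8.926%.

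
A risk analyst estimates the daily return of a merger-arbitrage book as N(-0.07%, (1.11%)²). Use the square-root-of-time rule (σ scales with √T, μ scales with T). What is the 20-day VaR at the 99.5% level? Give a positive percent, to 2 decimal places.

At 99.5%, z = 2.576.
σ_{20d} = 1.11% × √20 = 4.964%; μ_{20d} = 20 × -0.07% = -1.400%.
VaR = −(-1.400%) + 2.576 × 4.964% = 14.187%.

14.19%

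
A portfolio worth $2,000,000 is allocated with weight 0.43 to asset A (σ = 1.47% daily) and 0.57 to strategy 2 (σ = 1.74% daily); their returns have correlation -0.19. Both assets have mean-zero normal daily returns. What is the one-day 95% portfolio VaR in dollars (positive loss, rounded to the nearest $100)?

σ_p² = 0.43²·1.47² + 0.57²·1.74² + 2·-0.19·0.43·0.57·1.47·1.74 = 1.1450 (%²).
σ_p = √1.1450 = 1.070%.
At 95%, z = 1.645.
VaR = 1.645 × 1.070% = 1.760%; on $2,000,000 that is $35,200.

$35,200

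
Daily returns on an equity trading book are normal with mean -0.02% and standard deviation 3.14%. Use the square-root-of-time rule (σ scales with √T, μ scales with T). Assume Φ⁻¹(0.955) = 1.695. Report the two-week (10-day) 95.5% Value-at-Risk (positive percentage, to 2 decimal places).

17.03%

σ_{10d} = 3.14% × √10 = 9.930%; μ_{10d} = 10 × -0.02% = -0.200%.
VaR = −(-0.200%) + 1.695 × 9.930% = 17.031%.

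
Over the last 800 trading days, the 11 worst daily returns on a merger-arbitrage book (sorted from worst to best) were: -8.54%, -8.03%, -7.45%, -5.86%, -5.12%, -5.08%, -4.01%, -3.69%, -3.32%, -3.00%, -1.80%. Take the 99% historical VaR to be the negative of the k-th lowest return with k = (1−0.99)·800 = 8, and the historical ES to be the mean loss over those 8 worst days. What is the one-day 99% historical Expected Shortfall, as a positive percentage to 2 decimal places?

5.97%

The 8 worst returns sum to -47.78%.
ES = −(-47.78%) / 8 = 5.9725% ≈ 5.97%.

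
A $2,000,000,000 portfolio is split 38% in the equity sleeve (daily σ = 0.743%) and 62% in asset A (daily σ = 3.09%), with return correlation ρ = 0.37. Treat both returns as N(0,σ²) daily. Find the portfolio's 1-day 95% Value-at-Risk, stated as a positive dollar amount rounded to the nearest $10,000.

σ_p² = 0.38²·0.743² + 0.62²·3.09² + 2·0.37·0.38·0.62·0.743·3.09 = 4.1503 (%²).
σ_p = √4.1503 = 2.037%.
At 95%, z = 1.645.
VaR = 1.645 × 2.037% = 3.351%; on $2,000,000,000 that is $67,020,000.

$67,020,000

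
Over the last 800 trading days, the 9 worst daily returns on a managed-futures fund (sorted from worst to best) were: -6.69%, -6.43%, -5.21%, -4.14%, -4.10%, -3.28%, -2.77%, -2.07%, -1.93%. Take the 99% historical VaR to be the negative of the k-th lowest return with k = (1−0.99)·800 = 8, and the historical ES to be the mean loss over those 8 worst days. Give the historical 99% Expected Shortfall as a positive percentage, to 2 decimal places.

4.34%

The 8 worst returns sum to -34.69%.
ES = −(-34.69%) / 8 = 4.33625% ≈ 4.34%.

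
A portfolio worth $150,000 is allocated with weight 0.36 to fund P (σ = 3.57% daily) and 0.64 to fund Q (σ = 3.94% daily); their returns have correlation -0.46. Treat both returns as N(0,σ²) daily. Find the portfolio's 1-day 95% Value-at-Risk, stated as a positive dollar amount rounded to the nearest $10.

σ_p² = 0.36²·3.57² + 0.64²·3.94² + 2·-0.46·0.36·0.64·3.57·3.94 = 5.0287 (%²).
σ_p = √5.0287 = 2.242%.
At 95%, z = 1.645.
VaR = 1.645 × 2.242% = 3.688%; on $150,000 that is $5,532.

$5,530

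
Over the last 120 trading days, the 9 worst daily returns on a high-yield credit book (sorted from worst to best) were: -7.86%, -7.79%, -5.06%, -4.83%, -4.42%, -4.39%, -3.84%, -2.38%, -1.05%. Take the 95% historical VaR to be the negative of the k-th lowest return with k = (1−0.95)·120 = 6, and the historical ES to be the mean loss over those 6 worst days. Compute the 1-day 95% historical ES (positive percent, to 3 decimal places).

5.725%

The 6 worst returns sum to -34.35%.
ES = −(-34.35%) / 6 = 5.725%.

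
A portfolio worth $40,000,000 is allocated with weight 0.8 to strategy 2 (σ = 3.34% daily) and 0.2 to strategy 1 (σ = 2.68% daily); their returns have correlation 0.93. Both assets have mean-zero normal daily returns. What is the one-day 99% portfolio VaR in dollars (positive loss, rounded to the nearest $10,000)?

$2,960,000

σ_p² = 0.8²·3.34² + 0.2²·2.68² + 2·0.93·0.8·0.2·3.34·2.68 = 10.0908 (%²).
σ_p = √10.0908 = 3.177%.
At 99%, z = 2.326.
VaR = 2.326 × 3.177% = 7.390%; on $40,000,000 that is $2,956,000.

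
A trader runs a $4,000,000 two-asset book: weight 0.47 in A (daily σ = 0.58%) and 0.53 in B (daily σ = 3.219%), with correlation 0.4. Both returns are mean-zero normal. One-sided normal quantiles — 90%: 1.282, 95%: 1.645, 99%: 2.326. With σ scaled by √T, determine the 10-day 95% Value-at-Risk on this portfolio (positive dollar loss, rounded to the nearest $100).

σ_p = √(0.47²·0.58² + 0.53²·3.219² + 2·0.4·0.47·0.53·0.58·3.219) = 1.832%.
σ_{10d} = 1.832% × √10 = 5.793%.
VaR = 1.645 × 5.793% = 9.529%; on $4,000,000 that is $381,160.

$381,200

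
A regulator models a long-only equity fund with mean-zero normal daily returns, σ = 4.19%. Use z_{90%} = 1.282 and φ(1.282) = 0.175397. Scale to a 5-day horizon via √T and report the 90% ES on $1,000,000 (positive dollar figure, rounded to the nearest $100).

σ_{5d} = 4.19% × √5 = 9.369%.
ES multiplier = φ(z)/(1−α) = 0.175397/0.1 = 1.754.
ES = 9.369% × 1.754 = 16.433%; on $1,000,000: $164,330.

$164,300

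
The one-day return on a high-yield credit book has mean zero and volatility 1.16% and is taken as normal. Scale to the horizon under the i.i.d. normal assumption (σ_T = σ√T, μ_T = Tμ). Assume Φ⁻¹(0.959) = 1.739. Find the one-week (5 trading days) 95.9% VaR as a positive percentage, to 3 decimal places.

4.511%

σ_{5d} = 1.16% × √5 = 2.594%.
VaR = 1.739 × 2.594% = 4.511%.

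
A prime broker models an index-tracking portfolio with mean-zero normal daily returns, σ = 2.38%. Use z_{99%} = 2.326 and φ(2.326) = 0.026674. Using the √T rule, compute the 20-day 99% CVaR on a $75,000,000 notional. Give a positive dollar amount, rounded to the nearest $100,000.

$21,300,000

σ_{20d} = 2.38% × √20 = 10.644%.
ES multiplier = φ(z)/(1−α) = 0.026674/0.01 = 2.667.
ES = 10.644% × 2.667 = 28.388%; on $75,000,000: $21,291,000.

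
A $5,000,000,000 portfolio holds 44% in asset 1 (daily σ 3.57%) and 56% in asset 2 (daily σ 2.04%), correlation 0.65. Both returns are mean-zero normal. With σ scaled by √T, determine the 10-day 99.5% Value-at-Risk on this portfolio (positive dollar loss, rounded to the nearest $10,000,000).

σ_p = √(0.44²·3.57² + 0.56²·2.04² + 2·0.65·0.44·0.56·3.57·2.04) = 2.471%.
σ_{10d} = 2.471% × √10 = 7.814%.
z(99.5%) = 2.576.
VaR = 2.576 × 7.814% = 20.129%; on $5,000,000,000 that is $1,006,450,000.

$1,010,000,000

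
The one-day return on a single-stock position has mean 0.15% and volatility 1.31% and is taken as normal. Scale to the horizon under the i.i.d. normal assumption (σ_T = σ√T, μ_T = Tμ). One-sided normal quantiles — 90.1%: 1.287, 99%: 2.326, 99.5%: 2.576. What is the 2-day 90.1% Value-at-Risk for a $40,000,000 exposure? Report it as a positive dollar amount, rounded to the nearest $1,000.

σ_{2d} = 1.31% × √2 = 1.853%; μ_{2d} = 2 × 0.15% = 0.300%.
VaR = −(0.300%) + 1.287 × 1.853% = 2.085%.
On $40,000,000: 0.02085 × $40,000,000 = $834,000.

$834,000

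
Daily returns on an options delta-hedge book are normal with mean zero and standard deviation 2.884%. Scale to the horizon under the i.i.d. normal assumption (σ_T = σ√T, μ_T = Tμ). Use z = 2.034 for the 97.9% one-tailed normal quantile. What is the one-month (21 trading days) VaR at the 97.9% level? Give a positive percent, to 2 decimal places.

26.88%

σ_{21d} = 2.884% × √21 = 13.216%.
VaR = 2.034 × 13.216% = 26.881%.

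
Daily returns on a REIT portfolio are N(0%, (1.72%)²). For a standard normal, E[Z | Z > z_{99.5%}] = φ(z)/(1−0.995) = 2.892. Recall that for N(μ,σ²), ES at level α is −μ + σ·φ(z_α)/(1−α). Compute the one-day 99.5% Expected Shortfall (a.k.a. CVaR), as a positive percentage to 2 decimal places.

ES = 1.72% × 2.892 = 4.974%.

4.97%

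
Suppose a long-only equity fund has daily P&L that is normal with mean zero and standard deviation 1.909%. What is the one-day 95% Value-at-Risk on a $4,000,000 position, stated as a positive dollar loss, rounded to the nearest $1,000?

$126,000

At 95% one-sided, z = 1.645.
VaR = z·σ = 1.645 × 1.909% = 3.140%.
On $4,000,000: 0.03140 × $4,000,000 = $125,600.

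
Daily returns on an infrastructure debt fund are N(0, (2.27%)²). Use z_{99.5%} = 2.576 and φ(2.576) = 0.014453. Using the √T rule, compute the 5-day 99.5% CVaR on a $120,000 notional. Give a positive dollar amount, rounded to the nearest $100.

$17,600

σ_{5d} = 2.27% × √5 = 5.076%.
ES multiplier = φ(z)/(1−α) = 0.014453/0.005 = 2.891.
ES = 5.076% × 2.891 = 14.675%; on $120,000: $17,610.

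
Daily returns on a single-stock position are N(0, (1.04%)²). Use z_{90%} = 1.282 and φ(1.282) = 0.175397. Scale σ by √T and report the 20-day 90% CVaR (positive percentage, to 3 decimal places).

σ_{20d} = 1.04% × √20 = 4.651%.
ES multiplier = φ(z)/(1−α) = 0.175397/0.1 = 1.754.
ES = 4.651% × 1.754 = 8.158%.

8.158%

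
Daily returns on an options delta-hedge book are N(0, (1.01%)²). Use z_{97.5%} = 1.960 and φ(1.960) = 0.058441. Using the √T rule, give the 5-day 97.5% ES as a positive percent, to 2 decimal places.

5.28%

σ_{5d} = 1.01% × √5 = 2.258%.
ES multiplier = φ(z)/(1−α) = 0.058441/0.025 = 2.338.
ES = 2.258% × 2.338 = 5.279%.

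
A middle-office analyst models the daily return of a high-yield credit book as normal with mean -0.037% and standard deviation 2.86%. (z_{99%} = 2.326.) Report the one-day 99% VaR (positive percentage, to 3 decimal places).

VaR = −μ + z·σ = −(-0.037%) + 2.326 × 2.86% = 6.689%.

6.689%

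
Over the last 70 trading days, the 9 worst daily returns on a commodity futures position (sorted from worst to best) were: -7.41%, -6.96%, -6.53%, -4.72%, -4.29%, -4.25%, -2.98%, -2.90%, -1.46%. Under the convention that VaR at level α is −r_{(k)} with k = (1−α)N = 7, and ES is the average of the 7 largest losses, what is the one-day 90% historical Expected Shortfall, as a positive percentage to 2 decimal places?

5.31%

The 7 worst returns sum to -37.14%.
ES = −(-37.14%) / 7 = 5.3057…% ≈ 5.31%.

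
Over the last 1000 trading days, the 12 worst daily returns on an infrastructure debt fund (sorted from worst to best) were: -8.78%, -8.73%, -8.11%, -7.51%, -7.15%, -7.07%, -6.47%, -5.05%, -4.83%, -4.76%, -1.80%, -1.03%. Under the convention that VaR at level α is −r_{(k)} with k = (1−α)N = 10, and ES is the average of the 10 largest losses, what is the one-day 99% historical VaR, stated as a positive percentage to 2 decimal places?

k = 10; the 10th lowest return is -4.76%, so VaR = 4.76%.

4.76%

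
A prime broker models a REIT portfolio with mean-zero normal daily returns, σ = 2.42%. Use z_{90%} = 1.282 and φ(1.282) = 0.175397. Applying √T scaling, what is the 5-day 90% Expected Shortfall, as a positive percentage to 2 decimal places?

9.49%

σ_{5d} = 2.42% × √5 = 5.411%.
ES multiplier = φ(z)/(1−α) = 0.175397/0.1 = 1.754.
ES = 5.411% × 1.754 = 9.491%.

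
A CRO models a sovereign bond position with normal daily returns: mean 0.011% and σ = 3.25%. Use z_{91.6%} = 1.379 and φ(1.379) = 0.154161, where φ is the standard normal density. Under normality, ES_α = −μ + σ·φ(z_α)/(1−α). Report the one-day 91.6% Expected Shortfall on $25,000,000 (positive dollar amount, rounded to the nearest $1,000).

$1,488,000

Tail multiplier: φ(z)/(1−α) = 0.154161 / 0.084 = 1.835.
ES = −(0.011%) + 3.25% × 1.835 = 5.953%.
On $25,000,000: 0.05953 × $25,000,000 = $1,488,250.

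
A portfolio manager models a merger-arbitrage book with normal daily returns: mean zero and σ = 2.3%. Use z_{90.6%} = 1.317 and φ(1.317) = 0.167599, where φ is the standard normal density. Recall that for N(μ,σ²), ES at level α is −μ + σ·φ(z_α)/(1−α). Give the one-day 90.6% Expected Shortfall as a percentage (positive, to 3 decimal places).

4.101%

Tail multiplier: φ(z)/(1−α) = 0.167599 / 0.094 = 1.783.
ES = 2.3% × 1.783 = 4.101%.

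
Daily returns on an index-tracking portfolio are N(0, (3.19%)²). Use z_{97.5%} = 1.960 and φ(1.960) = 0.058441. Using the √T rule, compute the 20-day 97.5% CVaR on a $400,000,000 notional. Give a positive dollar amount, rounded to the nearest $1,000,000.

σ_{20d} = 3.19% × √20 = 14.266%.
ES multiplier = φ(z)/(1−α) = 0.058441/0.025 = 2.338.
ES = 14.266% × 2.338 = 33.354%; on $400,000,000: $133,416,000.

$133,000,000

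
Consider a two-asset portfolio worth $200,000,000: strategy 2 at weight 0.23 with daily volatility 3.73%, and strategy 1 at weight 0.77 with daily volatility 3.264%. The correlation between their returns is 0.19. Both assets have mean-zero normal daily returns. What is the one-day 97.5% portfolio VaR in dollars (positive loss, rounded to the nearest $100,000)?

σ_p² = 0.23²·3.73² + 0.77²·3.264² + 2·0.19·0.23·0.77·3.73·3.264 = 7.8719 (%²).
σ_p = √7.8719 = 2.806%.
At 97.5%, z = 1.960.
VaR = 1.960 × 2.806% = 5.500%; on $200,000,000 that is $11,000,000.

$11,000,000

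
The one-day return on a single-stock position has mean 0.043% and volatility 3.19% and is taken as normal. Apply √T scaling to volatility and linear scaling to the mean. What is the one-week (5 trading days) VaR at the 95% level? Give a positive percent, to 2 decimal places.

At 95%, z = 1.645.
σ_{5d} = 3.19% × √5 = 7.133%; μ_{5d} = 5 × 0.043% = 0.215%.
VaR = −(0.215%) + 1.645 × 7.133% = 11.519%.

11.52%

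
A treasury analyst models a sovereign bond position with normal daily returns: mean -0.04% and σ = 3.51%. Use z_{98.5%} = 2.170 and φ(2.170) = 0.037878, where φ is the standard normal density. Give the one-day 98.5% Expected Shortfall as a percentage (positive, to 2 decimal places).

Tail multiplier: φ(z)/(1−α) = 0.037878 / 0.015 = 2.525.
ES = −(-0.04%) + 3.51% × 2.525 = 8.903%.

8.90%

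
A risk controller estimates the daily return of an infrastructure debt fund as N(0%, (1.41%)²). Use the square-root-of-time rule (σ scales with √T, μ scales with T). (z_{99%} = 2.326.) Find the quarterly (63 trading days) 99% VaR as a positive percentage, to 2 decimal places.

26.03%

σ_{63d} = 1.41% × √63 = 11.192%.
VaR = 2.326 × 11.192% = 26.033%.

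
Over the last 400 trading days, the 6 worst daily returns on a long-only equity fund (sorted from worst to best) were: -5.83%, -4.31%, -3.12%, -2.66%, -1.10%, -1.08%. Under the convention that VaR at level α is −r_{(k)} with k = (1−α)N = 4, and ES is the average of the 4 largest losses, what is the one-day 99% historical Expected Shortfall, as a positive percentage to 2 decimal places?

The 4 worst returns sum to -15.92%.
ES = −(-15.92%) / 4 = 3.98%.

3.98%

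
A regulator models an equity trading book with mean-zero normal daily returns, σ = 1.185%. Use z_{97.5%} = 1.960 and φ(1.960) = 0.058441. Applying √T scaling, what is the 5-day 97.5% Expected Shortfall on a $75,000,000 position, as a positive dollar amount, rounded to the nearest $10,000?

σ_{5d} = 1.185% × √5 = 2.650%.
ES multiplier = φ(z)/(1−α) = 0.058441/0.025 = 2.338.
ES = 2.650% × 2.338 = 6.196%; on $75,000,000: $4,647,000.

$4,650,000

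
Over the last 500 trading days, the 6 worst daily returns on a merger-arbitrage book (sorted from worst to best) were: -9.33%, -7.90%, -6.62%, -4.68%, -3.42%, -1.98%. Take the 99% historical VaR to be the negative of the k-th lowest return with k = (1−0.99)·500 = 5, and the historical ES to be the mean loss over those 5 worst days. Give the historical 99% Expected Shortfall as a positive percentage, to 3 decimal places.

The 5 worst returns sum to -31.95%.
ES = −(-31.95%) / 5 = 6.39% ≈ 6.390%.

6.390%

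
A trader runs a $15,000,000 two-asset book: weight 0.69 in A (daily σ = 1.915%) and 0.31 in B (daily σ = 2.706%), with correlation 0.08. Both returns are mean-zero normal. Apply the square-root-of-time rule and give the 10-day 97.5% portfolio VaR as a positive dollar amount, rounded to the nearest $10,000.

$1,510,000

σ_p = √(0.69²·1.915² + 0.31²·2.706² + 2·0.08·0.69·0.31·1.915·2.706) = 1.621%.
σ_{10d} = 1.621% × √10 = 5.126%.
z(97.5%) = 1.960.
VaR = 1.960 × 5.126% = 10.047%; on $15,000,000 that is $1,507,050.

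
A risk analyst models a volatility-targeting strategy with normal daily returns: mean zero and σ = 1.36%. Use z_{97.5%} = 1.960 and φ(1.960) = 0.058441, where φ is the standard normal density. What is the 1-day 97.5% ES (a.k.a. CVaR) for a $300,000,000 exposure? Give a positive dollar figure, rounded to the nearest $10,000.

Tail multiplier: φ(z)/(1−α) = 0.058441 / 0.025 = 2.338.
ES = 1.36% × 2.338 = 3.180%.
On $300,000,000: 0.03180 × $300,000,000 = $9,540,000.

$9,540,000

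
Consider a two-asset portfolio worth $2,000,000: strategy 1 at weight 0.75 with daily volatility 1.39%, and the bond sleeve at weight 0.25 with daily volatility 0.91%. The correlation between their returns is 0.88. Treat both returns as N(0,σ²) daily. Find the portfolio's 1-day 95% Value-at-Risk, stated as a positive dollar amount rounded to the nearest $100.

σ_p² = 0.75²·1.39² + 0.25²·0.91² + 2·0.88·0.75·0.25·1.39·0.91 = 1.5560 (%²).
σ_p = √1.5560 = 1.247%.
At 95%, z = 1.645.
VaR = 1.645 × 1.247% = 2.051%; on $2,000,000 that is $41,020.

$41,000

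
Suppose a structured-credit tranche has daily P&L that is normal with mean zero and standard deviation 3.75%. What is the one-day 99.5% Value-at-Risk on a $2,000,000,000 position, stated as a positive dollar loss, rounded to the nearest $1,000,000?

At 99.5% one-sided, z = 2.576.
VaR = z·σ = 2.576 × 3.75% = 9.660%.
On $2,000,000,000: 0.09660 × $2,000,000,000 = $193,200,000.

$193,000,000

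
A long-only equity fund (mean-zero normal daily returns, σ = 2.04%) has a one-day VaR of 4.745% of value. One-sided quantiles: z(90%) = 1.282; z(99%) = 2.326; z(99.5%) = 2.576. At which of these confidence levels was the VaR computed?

99%

Implied z = VaR/σ = 4.745 / 2.04 = 2.326.
This matches z(99%) = 2.326.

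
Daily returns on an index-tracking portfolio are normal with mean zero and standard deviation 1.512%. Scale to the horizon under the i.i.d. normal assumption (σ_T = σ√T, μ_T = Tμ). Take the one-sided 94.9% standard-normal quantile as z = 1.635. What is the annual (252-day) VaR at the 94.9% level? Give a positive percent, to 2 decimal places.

σ_{252d} = 1.512% × √252 = 24.002%.
VaR = 1.635 × 24.002% = 39.243%.

39.24%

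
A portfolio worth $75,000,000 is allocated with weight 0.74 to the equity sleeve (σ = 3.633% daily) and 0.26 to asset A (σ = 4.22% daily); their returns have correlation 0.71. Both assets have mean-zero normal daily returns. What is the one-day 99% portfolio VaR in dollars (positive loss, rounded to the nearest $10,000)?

$6,200,000

σ_p² = 0.74²·3.633² + 0.26²·4.22² + 2·0.71·0.74·0.26·3.633·4.22 = 12.6201 (%²).
σ_p = √12.6201 = 3.552%.
At 99%, z = 2.326.
VaR = 2.326 × 3.552% = 8.262%; on $75,000,000 that is $6,196,500.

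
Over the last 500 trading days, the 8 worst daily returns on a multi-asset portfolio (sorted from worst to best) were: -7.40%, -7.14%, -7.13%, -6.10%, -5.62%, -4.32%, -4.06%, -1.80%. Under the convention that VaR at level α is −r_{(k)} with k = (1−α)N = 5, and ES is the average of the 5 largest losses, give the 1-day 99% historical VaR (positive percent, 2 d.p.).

k = 5; the 5th lowest return is -5.62%, so VaR = 5.62%.

5.62%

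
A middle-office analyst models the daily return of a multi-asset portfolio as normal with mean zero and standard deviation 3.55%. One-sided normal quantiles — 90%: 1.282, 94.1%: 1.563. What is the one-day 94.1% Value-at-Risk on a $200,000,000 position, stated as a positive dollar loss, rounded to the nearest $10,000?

VaR = z·σ = 1.563 × 3.55% = 5.549%.
On $200,000,000: 0.05549 × $200,000,000 = $11,098,000.

$11,100,000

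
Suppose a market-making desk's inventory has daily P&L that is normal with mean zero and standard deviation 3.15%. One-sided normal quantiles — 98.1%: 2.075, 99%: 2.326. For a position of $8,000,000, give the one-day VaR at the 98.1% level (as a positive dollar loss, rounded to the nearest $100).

VaR = z·σ = 2.075 × 3.15% = 6.536%.
On $8,000,000: 0.06536 × $8,000,000 = $522,880.

$522,900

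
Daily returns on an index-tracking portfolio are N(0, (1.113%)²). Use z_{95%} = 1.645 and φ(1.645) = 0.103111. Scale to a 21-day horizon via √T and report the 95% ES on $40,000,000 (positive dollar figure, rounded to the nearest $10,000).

σ_{21d} = 1.113% × √21 = 5.100%.
ES multiplier = φ(z)/(1−α) = 0.103111/0.05 = 2.062.
ES = 5.100% × 2.062 = 10.516%; on $40,000,000: $4,206,400.

$4,210,000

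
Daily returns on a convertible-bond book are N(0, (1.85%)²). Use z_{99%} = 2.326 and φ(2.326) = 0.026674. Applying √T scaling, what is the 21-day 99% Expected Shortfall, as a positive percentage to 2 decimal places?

22.61%

σ_{21d} = 1.85% × √21 = 8.478%.
ES multiplier = φ(z)/(1−α) = 0.026674/0.01 = 2.667.
ES = 8.478% × 2.667 = 22.611%.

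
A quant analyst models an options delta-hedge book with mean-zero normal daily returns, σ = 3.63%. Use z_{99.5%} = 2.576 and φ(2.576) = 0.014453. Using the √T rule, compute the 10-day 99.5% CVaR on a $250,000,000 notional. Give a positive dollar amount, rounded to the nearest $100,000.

$83,000,000

σ_{10d} = 3.63% × √10 = 11.479%.
ES multiplier = φ(z)/(1−α) = 0.014453/0.005 = 2.891.
ES = 11.479% × 2.891 = 33.186%; on $250,000,000: $82,965,000.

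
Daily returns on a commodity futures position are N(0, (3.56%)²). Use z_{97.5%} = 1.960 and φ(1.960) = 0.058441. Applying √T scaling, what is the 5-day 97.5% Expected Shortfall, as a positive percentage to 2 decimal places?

σ_{5d} = 3.56% × √5 = 7.960%.
ES multiplier = φ(z)/(1−α) = 0.058441/0.025 = 2.338.
ES = 7.960% × 2.338 = 18.610%.

18.61%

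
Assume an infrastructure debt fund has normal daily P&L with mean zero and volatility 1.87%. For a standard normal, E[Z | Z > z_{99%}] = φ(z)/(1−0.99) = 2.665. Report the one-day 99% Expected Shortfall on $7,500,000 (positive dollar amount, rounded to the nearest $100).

ES = 1.87% × 2.665 = 4.984%.
On $7,500,000: 0.04984 × $7,500,000 = $373,800.

$373,800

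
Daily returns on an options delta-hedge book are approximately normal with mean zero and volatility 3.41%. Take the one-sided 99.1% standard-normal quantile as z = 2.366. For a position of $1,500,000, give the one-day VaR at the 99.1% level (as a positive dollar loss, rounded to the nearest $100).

VaR = z·σ = 2.366 × 3.41% = 8.068%.
On $1,500,000: 0.08068 × $1,500,000 = $121,020.

$121,000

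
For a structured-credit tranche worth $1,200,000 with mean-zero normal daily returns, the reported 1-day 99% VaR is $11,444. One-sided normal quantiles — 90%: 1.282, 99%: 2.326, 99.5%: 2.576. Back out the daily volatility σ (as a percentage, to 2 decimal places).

VaR as a fraction: $11,444 / $1,200,000 = 0.954%.
σ = VaR / z = 0.954% / 2.326 = 0.410%.

0.41%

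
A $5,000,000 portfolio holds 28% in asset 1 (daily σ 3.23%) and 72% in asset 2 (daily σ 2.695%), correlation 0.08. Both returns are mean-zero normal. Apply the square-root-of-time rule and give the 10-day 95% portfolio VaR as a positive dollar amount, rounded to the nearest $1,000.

$574,000

σ_p = √(0.28²·3.23² + 0.72²·2.695² + 2·0.08·0.28·0.72·3.23·2.695) = 2.205%.
σ_{10d} = 2.205% × √10 = 6.973%.
z(95%) = 1.645.
VaR = 1.645 × 6.973% = 11.471%; on $5,000,000 that is $573,550.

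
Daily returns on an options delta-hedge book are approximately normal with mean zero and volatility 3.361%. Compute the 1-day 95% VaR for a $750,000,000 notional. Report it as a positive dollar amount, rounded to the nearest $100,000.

At 95% one-sided, z = 1.645.
VaR = z·σ = 1.645 × 3.361% = 5.529%.
On $750,000,000: 0.05529 × $750,000,000 = $41,467,500.

$41,500,000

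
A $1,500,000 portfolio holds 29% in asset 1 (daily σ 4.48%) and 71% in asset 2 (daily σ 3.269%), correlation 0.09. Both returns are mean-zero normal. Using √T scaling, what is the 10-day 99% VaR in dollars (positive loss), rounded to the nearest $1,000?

$305,000

σ_p = √(0.29²·4.48² + 0.71²·3.269² + 2·0.09·0.29·0.71·4.48·3.269) = 2.760%.
σ_{10d} = 2.760% × √10 = 8.728%.
z(99%) = 2.326.
VaR = 2.326 × 8.728% = 20.301%; on $1,500,000 that is $304,515.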